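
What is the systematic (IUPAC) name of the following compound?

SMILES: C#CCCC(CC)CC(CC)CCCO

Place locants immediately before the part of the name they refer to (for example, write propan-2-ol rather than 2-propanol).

Counting along the main chain through the –OH group and the multiple bond gives 10 carbons: the parent is decane.
The highest-priority functional group is an alcohol (–OH), so the name ends in -ol.
There is one C≡C triple bond, indicated by the ending -yne.
The numbering direction is chosen so that numbering from this end puts the hydroxyl group at C-1 rather than C-10.
That gives the hydroxyl at C-1; the triple bond between C-9 and C-10; ethyl groups at C-4 and C-6.
Assembling the pieces gives 4,6-diethyldec-9-yn-1-ol.

4,6-diethyldec-9-yn-1-ol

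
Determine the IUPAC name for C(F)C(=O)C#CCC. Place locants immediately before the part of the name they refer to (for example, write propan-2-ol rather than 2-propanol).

The longest chain bearing the carbonyl and the multiple bond is 6 carbons long (hexane).
A ketone (C=O on an internal carbon) is the principal characteristic group, giving the suffix -one.
A C≡C triple bond in the chain gives the infix -yne-.
Number the chain so that numbering from this end puts the carbonyl group at C-2 rather than C-5.
With this numbering: the carbonyl at C-2; the triple bond between C-3 and C-4; a fluoro group at C-1.
Assembling the pieces gives 1-fluorohex-3-yn-2-one.

1-fluorohex-3-yn-2-one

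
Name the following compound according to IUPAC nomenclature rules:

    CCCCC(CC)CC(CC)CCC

4,6-diethyldecane

The longest continuous carbon chain has 10 atoms, so the parent hydride is decane.
The numbering direction is chosen so that the substituent locant set {4,6} is lower than {5,7} at the first point of difference.
That gives ethyl groups at C-4 and C-6.
The name is 4,6-diethyldecane.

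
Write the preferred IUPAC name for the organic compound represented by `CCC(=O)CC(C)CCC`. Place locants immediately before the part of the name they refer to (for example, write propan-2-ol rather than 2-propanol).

The longest chain bearing the carbonyl is 8 carbons long (octane).
The highest-priority functional group is a ketone (C=O on an internal carbon), so the name ends in -one.
The numbering direction is chosen so that numbering from this end puts the carbonyl group at C-3 rather than C-6.
That gives the carbonyl at C-3; a methyl group at C-5.
Putting it together: 5-methyloctan-3-one.

5-methyloctan-3-one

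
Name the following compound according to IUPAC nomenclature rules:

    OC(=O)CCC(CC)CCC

4-ethylheptanoic acid

Counting along the main chain through the –COOH group gives 7 carbons: the parent is heptane.
The principal characteristic group is a carboxylic acid (terminal –COOH), named with the suffix -oic acid.
Choose the numbering such that the carboxylic acid carbon is C-1 by definition.
With this numbering: an ethyl group at C-4.
Putting it together: 4-ethylheptanoic acid.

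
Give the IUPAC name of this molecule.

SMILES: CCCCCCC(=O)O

The longest chain bearing the –COOH group is 7 carbons long (heptane).
The highest-priority functional group is a carboxylic acid (terminal –COOH), so the name ends in -oic acid.
Choose the numbering such that the carboxylic acid carbon is C-1 by definition.
Assembling the pieces gives heptanoic acid.

heptanoic acid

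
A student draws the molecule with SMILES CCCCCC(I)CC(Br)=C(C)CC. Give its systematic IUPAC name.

Counting along the main chain through the multiple bond gives 11 carbons: the parent is undecane.
There is one C=C double bond, indicated by the ending -ene.
Number the chain so that numbering from this end puts the double bond at C-3 rather than C-8.
That gives the double bond between C-3 and C-4; a bromo group at C-4; an iodo group at C-6; a methyl group at C-3.
Substituent prefixes are cited in alphabetical order (multiplying prefixes like di-/tri- are ignored for ordering).
Assembling the pieces gives 4-bromo-6-iodo-3-methylundec-3-ene.

4-bromo-6-iodo-3-methylundec-3-ene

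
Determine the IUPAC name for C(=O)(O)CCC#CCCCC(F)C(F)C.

The longest carbon chain that includes the –COOH group and the multiple bond has 11 carbons, so the parent hydride is undecane.
A carboxylic acid (terminal –COOH) is the principal characteristic group, giving the suffix -oic acid.
A C≡C triple bond in the chain gives the infix -yne-.
Choose the numbering such that the carboxylic acid carbon is C-1 by definition.
That gives the triple bond between C-4 and C-5; fluoro groups at C-9 and C-10.
Putting it together: 9,10-difluoroundec-4-ynoic acid.

9,10-difluoroundec-4-ynoic acid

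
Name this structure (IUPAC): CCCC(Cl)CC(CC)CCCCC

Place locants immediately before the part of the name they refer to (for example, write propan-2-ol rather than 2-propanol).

The parent chain contains 11 carbons (undecane).
The numbering direction is chosen so that the substituent locant set {4,6} is lower than {6,8} at the first point of difference.
This places a chloro group at C-4; an ethyl group at C-6.
Substituent prefixes are cited in alphabetical order (multiplying prefixes like di-/tri- are ignored for ordering).
The name is 4-chloro-6-ethylundecane.

4-chloro-6-ethylundecane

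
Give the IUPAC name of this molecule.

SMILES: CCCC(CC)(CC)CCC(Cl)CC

The longest continuous carbon chain has 9 atoms, so the parent hydride is nonane.
Number the chain so that the substituent locant set {3,6,6} is lower than {4,4,7} at the first point of difference.
This places a chloro group at C-3; two ethyl groups at C-6.
Prefixes are listed alphabetically: chloro, ethyl.
The name is 3-chloro-6,6-diethylnonane.

3-chloro-6,6-diethylnonane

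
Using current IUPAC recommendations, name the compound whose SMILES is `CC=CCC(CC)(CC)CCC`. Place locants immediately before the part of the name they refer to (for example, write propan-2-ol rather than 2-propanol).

The longest chain bearing the multiple bond is 8 carbons long (octane).
The chain contains a C=C double bond, so the unsaturation ending is -ene.
Number the chain so that numbering from this end puts the double bond at C-2 rather than C-6.
That gives the double bond between C-2 and C-3; two ethyl groups at C-5.
Putting it together: 5,5-diethyloct-2-ene.

5,5-diethyloct-2-ene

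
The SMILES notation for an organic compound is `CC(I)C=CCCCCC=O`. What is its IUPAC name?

8-iodonon-6-enal

The longest chain bearing the –CHO group and the multiple bond is 9 carbons long (nonane).
The principal characteristic group is an aldehyde (terminal –CHO), named with the suffix -al.
A C=C double bond in the chain gives the infix -ene-.
The numbering direction is chosen so that the aldehyde carbon is C-1 by definition.
With this numbering: the double bond between C-6 and C-7; an iodo group at C-8.
The name is 8-iodonon-6-enal.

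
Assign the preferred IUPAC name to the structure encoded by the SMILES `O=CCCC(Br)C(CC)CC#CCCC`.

The longest chain bearing the –CHO group and the multiple bond is 11 carbons long (undecane).
An aldehyde (terminal –CHO) is the principal characteristic group, giving the suffix -al.
A C≡C triple bond in the chain gives the infix -yne-.
The numbering direction is chosen so that the aldehyde carbon is C-1 by definition.
This places the triple bond between C-7 and C-8; a bromo group at C-4; an ethyl group at C-5.
The substituents are ordered alphabetically, ignoring any di-/tri- multipliers.
Assembling the pieces gives 4-bromo-5-ethylundec-7-ynal.

4-bromo-5-ethylundec-7-ynal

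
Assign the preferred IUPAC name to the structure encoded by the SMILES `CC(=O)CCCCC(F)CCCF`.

7,10-difluorodecan-2-one

Counting along the main chain through the carbonyl gives 10 carbons: the parent is decane.
A ketone (C=O on an internal carbon) is the principal characteristic group, giving the suffix -one.
Number the chain so that numbering from this end puts the carbonyl group at C-2 rather than C-9.
That gives the carbonyl at C-2; fluoro groups at C-7 and C-10.
Assembling the pieces gives 7,10-difluorodecan-2-one.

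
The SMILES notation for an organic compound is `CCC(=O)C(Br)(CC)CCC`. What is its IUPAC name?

4-bromo-4-ethylheptan-3-one

The longest chain bearing the carbonyl is 7 carbons long (heptane).
The principal characteristic group is a ketone (C=O on an internal carbon), named with the suffix -one.
Number the chain so that numbering from this end puts the carbonyl group at C-3 rather than C-5.
This places the carbonyl at C-3; a bromo group at C-4; an ethyl group at C-4.
Substituent prefixes are cited in alphabetical order (multiplying prefixes like di-/tri- are ignored for ordering).
Putting it together: 4-bromo-4-ethylheptan-3-one.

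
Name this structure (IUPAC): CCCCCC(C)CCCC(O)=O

5-methyldecanoic acid

The longest chain bearing the –COOH group is 10 carbons long (decane).
The highest-priority functional group is a carboxylic acid (terminal –COOH), so the name ends in -oic acid.
Number the chain so that the carboxylic acid carbon is C-1 by definition.
This places a methyl group at C-5.
The name is 5-methyldecanoic acid.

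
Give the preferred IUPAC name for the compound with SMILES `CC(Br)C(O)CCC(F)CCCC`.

The longest carbon chain that includes the –OH group has 10 carbons, so the parent hydride is decane.
The principal characteristic group is an alcohol (–OH), named with the suffix -ol.
The numbering direction is chosen so that numbering from this end puts the hydroxyl group at C-3 rather than C-8.
With this numbering: the hydroxyl at C-3; a bromo group at C-2; a fluoro group at C-6.
Prefixes are listed alphabetically: bromo, fluoro.
Assembling the pieces gives 2-bromo-6-fluorodecan-3-ol.

2-bromo-6-fluorodecan-3-ol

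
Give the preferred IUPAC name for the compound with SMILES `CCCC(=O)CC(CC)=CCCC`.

Counting along the main chain through the carbonyl and the multiple bond gives 10 carbons: the parent is decane.
The highest-priority functional group is a ketone (C=O on an internal carbon), so the name ends in -one.
A C=C double bond in the chain gives the infix -ene-.
Number the chain so that numbering from this end puts the carbonyl group at C-4 rather than C-7.
With this numbering: the carbonyl at C-4; the double bond between C-6 and C-7; an ethyl group at C-6.
Putting it together: 6-ethyldec-6-en-4-one.

6-ethyldec-6-en-4-one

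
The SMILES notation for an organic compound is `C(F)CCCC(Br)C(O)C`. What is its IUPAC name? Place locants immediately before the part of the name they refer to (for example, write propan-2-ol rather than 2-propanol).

3-bromo-7-fluoroheptan-2-ol

Counting along the main chain through the –OH group gives 7 carbons: the parent is heptane.
The principal characteristic group is an alcohol (–OH), named with the suffix -ol.
Number the chain so that numbering from this end puts the hydroxyl group at C-2 rather than C-6.
With this numbering: the hydroxyl at C-2; a bromo group at C-3; a fluoro group at C-7.
The substituents are ordered alphabetically, ignoring any di-/tri- multipliers.
Putting it together: 3-bromo-7-fluoroheptan-2-ol.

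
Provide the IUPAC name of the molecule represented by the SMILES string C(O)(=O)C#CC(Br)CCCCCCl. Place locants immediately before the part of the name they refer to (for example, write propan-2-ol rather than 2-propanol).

4-bromo-9-chloronon-2-ynoic acid

The longest carbon chain that includes the –COOH group and the multiple bond has 9 carbons, so the parent hydride is nonane.
A carboxylic acid (terminal –COOH) is the principal characteristic group, giving the suffix -oic acid.
The chain contains a C≡C triple bond, so the unsaturation ending is -yne.
Choose the numbering such that the carboxylic acid carbon is C-1 by definition.
With this numbering: the triple bond between C-2 and C-3; a bromo group at C-4; a chloro group at C-9.
Prefixes are listed alphabetically: bromo, chloro.
Putting it together: 4-bromo-9-chloronon-2-ynoic acid.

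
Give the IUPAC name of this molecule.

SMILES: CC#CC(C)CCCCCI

9-iodo-4-methylnon-2-yne

The longest carbon chain that includes the multiple bond has 9 carbons, so the parent hydride is nonane.
A C≡C triple bond in the chain gives the infix -yne-.
Choose the numbering such that numbering from this end puts the triple bond at C-2 rather than C-7.
That gives the triple bond between C-2 and C-3; an iodo group at C-9; a methyl group at C-4.
Prefixes are listed alphabetically: iodo, methyl.
The name is 9-iodo-4-methylnon-2-yne.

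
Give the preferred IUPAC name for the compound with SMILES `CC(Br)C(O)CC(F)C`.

The longest chain bearing the –OH group is 6 carbons long (hexane).
The principal characteristic group is an alcohol (–OH), named with the suffix -ol.
The numbering direction is chosen so that numbering from this end puts the hydroxyl group at C-3 rather than C-4.
With this numbering: the hydroxyl at C-3; a bromo group at C-2; a fluoro group at C-5.
The substituents are ordered alphabetically, ignoring any di-/tri- multipliers.
Putting it together: 2-bromo-5-fluorohexan-3-ol.

2-bromo-5-fluorohexan-3-ol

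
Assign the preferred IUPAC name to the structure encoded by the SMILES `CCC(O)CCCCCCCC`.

undecan-3-ol

The longest chain bearing the –OH group is 11 carbons long (undecane).
The highest-priority functional group is an alcohol (–OH), so the name ends in -ol.
Choose the numbering such that numbering from this end puts the hydroxyl group at C-3 rather than C-9.
That gives the hydroxyl at C-3.
Assembling the pieces gives undecan-3-ol.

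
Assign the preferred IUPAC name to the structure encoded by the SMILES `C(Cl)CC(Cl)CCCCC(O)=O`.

6,8-dichlorooctanoic acid

Counting along the main chain through the –COOH group gives 8 carbons: the parent is octane.
A carboxylic acid (terminal –COOH) is the principal characteristic group, giving the suffix -oic acid.
Number the chain so that the carboxylic acid carbon is C-1 by definition.
That gives chloro groups at C-6 and C-8.
Assembling the pieces gives 6,8-dichlorooctanoic acid.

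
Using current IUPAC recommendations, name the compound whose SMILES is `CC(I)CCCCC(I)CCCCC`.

The longest carbon chain is 12 atoms: the parent is dodecane.
Choose the numbering such that the substituent locant set {2,7} is lower than {6,11} at the first point of difference.
With this numbering: iodo groups at C-2 and C-7.
The name is 2,7-diiodododecane.

2,7-diiodododecane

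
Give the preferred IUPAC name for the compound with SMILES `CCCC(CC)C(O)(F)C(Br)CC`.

3-bromo-5-ethyl-4-fluorooctan-4-ol

Counting along the main chain through the –OH group gives 8 carbons: the parent is octane.
An alcohol (–OH) is the principal characteristic group, giving the suffix -ol.
Number the chain so that numbering from this end puts the hydroxyl group at C-4 rather than C-5.
With this numbering: the hydroxyl at C-4; a bromo group at C-3; an ethyl group at C-5; a fluoro group at C-4.
Prefixes are listed alphabetically: bromo, ethyl, fluoro.
Putting it together: 3-bromo-5-ethyl-4-fluorooctan-4-ol.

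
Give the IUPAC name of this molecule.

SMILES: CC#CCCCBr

6-bromohex-2-yne

The longest chain bearing the multiple bond is 6 carbons long (hexane).
The chain contains a C≡C triple bond, so the unsaturation ending is -yne.
Choose the numbering such that numbering from this end puts the triple bond at C-2 rather than C-4.
This places the triple bond between C-2 and C-3; a bromo group at C-6.
Putting it together: 6-bromohex-2-yne.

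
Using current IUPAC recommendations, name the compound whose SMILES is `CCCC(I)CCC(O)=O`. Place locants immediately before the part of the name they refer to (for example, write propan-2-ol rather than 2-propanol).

4-iodoheptanoic acid

The longest carbon chain that includes the –COOH group has 7 carbons, so the parent hydride is heptane.
The principal characteristic group is a carboxylic acid (terminal –COOH), named with the suffix -oic acid.
Number the chain so that the carboxylic acid carbon is C-1 by definition.
This places an iodo group at C-4.
Putting it together: 4-iodoheptanoic acid.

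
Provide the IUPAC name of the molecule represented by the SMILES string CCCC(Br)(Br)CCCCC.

4,4-dibromononane

The parent chain contains 9 carbons (nonane).
The numbering direction is chosen so that the substituent locant set {4,4} is lower than {6,6} at the first point of difference.
That gives two bromo groups at C-4.
Putting it together: 4,4-dibromononane.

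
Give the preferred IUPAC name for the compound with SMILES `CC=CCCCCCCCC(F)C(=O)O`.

The longest chain bearing the –COOH group and the multiple bond is 12 carbons long (dodecane).
The highest-priority functional group is a carboxylic acid (terminal –COOH), so the name ends in -oic acid.
There is one C=C double bond, indicated by the ending -ene.
Number the chain so that the carboxylic acid carbon is C-1 by definition.
This places the double bond between C-10 and C-11; a fluoro group at C-2.
The name is 2-fluorododec-10-enoic acid.

2-fluorododec-10-enoic acid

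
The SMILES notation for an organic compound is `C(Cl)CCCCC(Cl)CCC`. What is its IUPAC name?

1,6-dichlorononane

The longest continuous carbon chain has 9 atoms, so the parent hydride is nonane.
Choose the numbering such that the substituent locant set {1,6} is lower than {4,9} at the first point of difference.
That gives chloro groups at C-1 and C-6.
The name is 1,6-dichlorononane.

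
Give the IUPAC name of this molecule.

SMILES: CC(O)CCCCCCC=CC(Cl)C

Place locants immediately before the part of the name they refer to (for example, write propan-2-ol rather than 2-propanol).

Counting along the main chain through the –OH group and the multiple bond gives 12 carbons: the parent is dodecane.
The highest-priority functional group is an alcohol (–OH), so the name ends in -ol.
A C=C double bond in the chain gives the infix -ene-.
Choose the numbering such that numbering from this end puts the hydroxyl group at C-2 rather than C-11.
That gives the hydroxyl at C-2; the double bond between C-9 and C-10; a chloro group at C-11.
Assembling the pieces gives 11-chlorododec-9-en-2-ol.

11-chlorododec-9-en-2-ol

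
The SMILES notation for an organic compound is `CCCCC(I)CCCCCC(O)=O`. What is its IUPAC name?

7-iodoundecanoic acid

The longest carbon chain that includes the –COOH group has 11 carbons, so the parent hydride is undecane.
A carboxylic acid (terminal –COOH) is the principal characteristic group, giving the suffix -oic acid.
Choose the numbering such that the carboxylic acid carbon is C-1 by definition.
This places an iodo group at C-7.
The name is 7-iodoundecanoic acid.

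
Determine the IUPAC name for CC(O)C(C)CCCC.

3-methylheptan-2-ol

The longest carbon chain that includes the –OH group has 7 carbons, so the parent hydride is heptane.
An alcohol (–OH) is the principal characteristic group, giving the suffix -ol.
Number the chain so that numbering from this end puts the hydroxyl group at C-2 rather than C-6.
That gives the hydroxyl at C-2; a methyl group at C-3.
Assembling the pieces gives 3-methylheptan-2-ol.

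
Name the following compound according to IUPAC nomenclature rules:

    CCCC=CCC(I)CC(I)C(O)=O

The longest chain bearing the –COOH group and the multiple bond is 10 carbons long (decane).
The principal characteristic group is a carboxylic acid (terminal –COOH), named with the suffix -oic acid.
The chain contains a C=C double bond, so the unsaturation ending is -ene.
Number the chain so that the carboxylic acid carbon is C-1 by definition.
With this numbering: the double bond between C-6 and C-7; iodo groups at C-2 and C-4.
Assembling the pieces gives 2,4-diiododec-6-enoic acid.

2,4-diiododec-6-enoic acid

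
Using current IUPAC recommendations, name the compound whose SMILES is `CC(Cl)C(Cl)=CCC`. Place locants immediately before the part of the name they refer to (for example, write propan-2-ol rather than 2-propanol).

Counting along the main chain through the multiple bond gives 6 carbons: the parent is hexane.
There is one C=C double bond, indicated by the ending -ene.
Choose the numbering such that the substituent locant set {2,3} is lower than {4,5} at the first point of difference.
This places the double bond between C-3 and C-4; chloro groups at C-2 and C-3.
Putting it together: 2,3-dichlorohex-3-ene.

2,3-dichlorohex-3-ene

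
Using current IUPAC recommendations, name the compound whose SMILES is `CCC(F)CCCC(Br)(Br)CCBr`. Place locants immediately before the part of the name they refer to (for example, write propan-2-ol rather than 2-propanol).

1,3,3-tribromo-7-fluorononane

The parent chain contains 9 carbons (nonane).
Number the chain so that the substituent locant set {1,3,3,7} is lower than {3,7,7,9} at the first point of difference.
This places bromo groups at C-1 and C-3 (×2); a fluoro group at C-7.
Prefixes are listed alphabetically: bromo, fluoro.
Putting it together: 1,3,3-tribromo-7-fluorononane.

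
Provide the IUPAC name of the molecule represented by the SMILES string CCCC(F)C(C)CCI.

4-fluoro-1-iodo-3-methylheptane

The longest continuous carbon chain has 7 atoms, so the parent hydride is heptane.
The numbering direction is chosen so that the substituent locant set {1,3,4} is lower than {4,5,7} at the first point of difference.
With this numbering: a fluoro group at C-4; an iodo group at C-1; a methyl group at C-3.
Substituent prefixes are cited in alphabetical order (multiplying prefixes like di-/tri- are ignored for ordering).
The name is 4-fluoro-1-iodo-3-methylheptane.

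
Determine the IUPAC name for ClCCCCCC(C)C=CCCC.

Counting along the main chain through the multiple bond gives 11 carbons: the parent is undecane.
The chain contains a C=C double bond, so the unsaturation ending is -ene.
Choose the numbering such that numbering from this end puts the double bond at C-4 rather than C-7.
That gives the double bond between C-4 and C-5; a chloro group at C-11; a methyl group at C-6.
Prefixes are listed alphabetically: chloro, methyl.
Putting it together: 11-chloro-6-methylundec-4-ene.

11-chloro-6-methylundec-4-ene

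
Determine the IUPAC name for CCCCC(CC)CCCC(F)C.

The longest continuous carbon chain has 10 atoms, so the parent hydride is decane.
Choose the numbering such that the substituent locant set {2,6} is lower than {5,9} at the first point of difference.
With this numbering: an ethyl group at C-6; a fluoro group at C-2.
Substituent prefixes are cited in alphabetical order (multiplying prefixes like di-/tri- are ignored for ordering).
The name is 6-ethyl-2-fluorodecane.

6-ethyl-2-fluorodecane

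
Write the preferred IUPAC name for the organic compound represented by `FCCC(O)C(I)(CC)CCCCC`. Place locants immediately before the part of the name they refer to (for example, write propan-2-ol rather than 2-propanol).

The longest carbon chain that includes the –OH group has 9 carbons, so the parent hydride is nonane.
The highest-priority functional group is an alcohol (–OH), so the name ends in -ol.
The numbering direction is chosen so that numbering from this end puts the hydroxyl group at C-3 rather than C-7.
With this numbering: the hydroxyl at C-3; an ethyl group at C-4; a fluoro group at C-1; an iodo group at C-4.
The substituents are ordered alphabetically, ignoring any di-/tri- multipliers.
Assembling the pieces gives 4-ethyl-1-fluoro-4-iodononan-3-ol.

4-ethyl-1-fluoro-4-iodononan-3-ol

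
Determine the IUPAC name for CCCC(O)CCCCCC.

The longest carbon chain that includes the –OH group has 10 carbons, so the parent hydride is decane.
An alcohol (–OH) is the principal characteristic group, giving the suffix -ol.
Number the chain so that numbering from this end puts the hydroxyl group at C-4 rather than C-7.
That gives the hydroxyl at C-4.
Assembling the pieces gives decan-4-ol.

decan-4-ol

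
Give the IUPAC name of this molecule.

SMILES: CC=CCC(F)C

The longest carbon chain that includes the multiple bond has 6 carbons, so the parent hydride is hexane.
The chain contains a C=C double bond, so the unsaturation ending is -ene.
The numbering direction is chosen so that numbering from this end puts the double bond at C-2 rather than C-4.
With this numbering: the double bond between C-2 and C-3; a fluoro group at C-5.
Assembling the pieces gives 5-fluorohex-2-ene.

5-fluorohex-2-ene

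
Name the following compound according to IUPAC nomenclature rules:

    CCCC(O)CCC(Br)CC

The longest carbon chain that includes the –OH group has 9 carbons, so the parent hydride is nonane.
An alcohol (–OH) is the principal characteristic group, giving the suffix -ol.
Choose the numbering such that numbering from this end puts the hydroxyl group at C-4 rather than C-6.
That gives the hydroxyl at C-4; a bromo group at C-7.
Putting it together: 7-bromononan-4-ol.

7-bromononan-4-ol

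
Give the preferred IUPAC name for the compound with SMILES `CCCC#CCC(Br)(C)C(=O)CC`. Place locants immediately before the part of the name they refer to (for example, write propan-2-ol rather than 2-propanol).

The longest carbon chain that includes the carbonyl and the multiple bond has 10 carbons, so the parent hydride is decane.
The highest-priority functional group is a ketone (C=O on an internal carbon), so the name ends in -one.
There is one C≡C triple bond, indicated by the ending -yne.
Choose the numbering such that numbering from this end puts the carbonyl group at C-3 rather than C-8.
With this numbering: the carbonyl at C-3; the triple bond between C-6 and C-7; a bromo group at C-4; a methyl group at C-4.
The substituents are ordered alphabetically, ignoring any di-/tri- multipliers.
Putting it together: 4-bromo-4-methyldec-6-yn-3-one.

4-bromo-4-methyldec-6-yn-3-one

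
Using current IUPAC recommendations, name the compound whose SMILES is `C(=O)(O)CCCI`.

The longest chain bearing the –COOH group is 4 carbons long (butane).
The highest-priority functional group is a carboxylic acid (terminal –COOH), so the name ends in -oic acid.
Number the chain so that the carboxylic acid carbon is C-1 by definition.
That gives an iodo group at C-4.
Assembling the pieces gives 4-iodobutanoic acid.

4-iodobutanoic acid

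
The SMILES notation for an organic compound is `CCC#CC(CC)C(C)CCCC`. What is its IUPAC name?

5-ethyl-6-methyldec-3-yne

Counting along the main chain through the multiple bond gives 10 carbons: the parent is decane.
There is one C≡C triple bond, indicated by the ending -yne.
The numbering direction is chosen so that numbering from this end puts the triple bond at C-3 rather than C-7.
That gives the triple bond between C-3 and C-4; an ethyl group at C-5; a methyl group at C-6.
Substituent prefixes are cited in alphabetical order (multiplying prefixes like di-/tri- are ignored for ordering).
The name is 5-ethyl-6-methyldec-3-yne.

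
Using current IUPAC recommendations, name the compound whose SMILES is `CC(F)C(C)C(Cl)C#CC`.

Counting along the main chain through the multiple bond gives 7 carbons: the parent is heptane.
The chain contains a C≡C triple bond, so the unsaturation ending is -yne.
The numbering direction is chosen so that numbering from this end puts the triple bond at C-2 rather than C-5.
This places the triple bond between C-2 and C-3; a chloro group at C-4; a fluoro group at C-6; a methyl group at C-5.
The substituents are ordered alphabetically, ignoring any di-/tri- multipliers.
Assembling the pieces gives 4-chloro-6-fluoro-5-methylhept-2-yne.

4-chloro-6-fluoro-5-methylhept-2-yne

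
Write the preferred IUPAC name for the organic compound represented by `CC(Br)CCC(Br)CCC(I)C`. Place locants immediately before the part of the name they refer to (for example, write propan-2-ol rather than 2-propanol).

The parent chain contains 9 carbons (nonane).
Choose the numbering such that the locant sets are identical either way, so the alphabetically earlier bromo substituent takes the lower locants ({2,5} rather than {5,8}, first differing at 2 vs 5).
This places bromo groups at C-2 and C-5; an iodo group at C-8.
Substituent prefixes are cited in alphabetical order (multiplying prefixes like di-/tri- are ignored for ordering).
The name is 2,5-dibromo-8-iodononane.

2,5-dibromo-8-iodononane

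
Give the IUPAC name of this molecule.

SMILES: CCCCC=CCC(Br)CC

Counting along the main chain through the multiple bond gives 10 carbons: the parent is decane.
The chain contains a C=C double bond, so the unsaturation ending is -ene.
The numbering direction is chosen so that the substituent locant set {3} is lower than {8} at the first point of difference.
This places the double bond between C-5 and C-6; a bromo group at C-3.
The name is 3-bromodec-5-ene.

3-bromodec-5-ene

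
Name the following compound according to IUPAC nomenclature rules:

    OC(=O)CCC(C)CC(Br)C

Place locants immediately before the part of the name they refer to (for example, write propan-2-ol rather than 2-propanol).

Counting along the main chain through the –COOH group gives 7 carbons: the parent is heptane.
A carboxylic acid (terminal –COOH) is the principal characteristic group, giving the suffix -oic acid.
The numbering direction is chosen so that the carboxylic acid carbon is C-1 by definition.
This places a bromo group at C-6; a methyl group at C-4.
Substituent prefixes are cited in alphabetical order (multiplying prefixes like di-/tri- are ignored for ordering).
Putting it together: 6-bromo-4-methylheptanoic acid.

6-bromo-4-methylheptanoic acid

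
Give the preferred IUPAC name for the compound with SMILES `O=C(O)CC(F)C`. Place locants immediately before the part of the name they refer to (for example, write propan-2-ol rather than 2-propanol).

3-fluorobutanoic acid

Counting along the main chain through the –COOH group gives 4 carbons: the parent is butane.
A carboxylic acid (terminal –COOH) is the principal characteristic group, giving the suffix -oic acid.
Number the chain so that the carboxylic acid carbon is C-1 by definition.
With this numbering: a fluoro group at C-3.
Assembling the pieces gives 3-fluorobutanoic acid.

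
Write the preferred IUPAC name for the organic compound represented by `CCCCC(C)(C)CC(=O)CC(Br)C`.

Counting along the main chain through the carbonyl gives 10 carbons: the parent is decane.
A ketone (C=O on an internal carbon) is the principal characteristic group, giving the suffix -one.
The numbering direction is chosen so that numbering from this end puts the carbonyl group at C-4 rather than C-7.
That gives the carbonyl at C-4; a bromo group at C-2; two methyl groups at C-6.
The substituents are ordered alphabetically, ignoring any di-/tri- multipliers.
Assembling the pieces gives 2-bromo-6,6-dimethyldecan-4-one.

2-bromo-6,6-dimethyldecan-4-one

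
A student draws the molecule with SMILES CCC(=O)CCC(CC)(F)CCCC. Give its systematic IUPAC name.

6-ethyl-6-fluorodecan-3-one

Counting along the main chain through the carbonyl gives 10 carbons: the parent is decane.
A ketone (C=O on an internal carbon) is the principal characteristic group, giving the suffix -one.
Choose the numbering such that numbering from this end puts the carbonyl group at C-3 rather than C-8.
With this numbering: the carbonyl at C-3; an ethyl group at C-6; a fluoro group at C-6.
Prefixes are listed alphabetically: ethyl, fluoro.
Assembling the pieces gives 6-ethyl-6-fluorodecan-3-one.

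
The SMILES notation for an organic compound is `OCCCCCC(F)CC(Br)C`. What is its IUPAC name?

The longest carbon chain that includes the –OH group has 9 carbons, so the parent hydride is nonane.
An alcohol (–OH) is the principal characteristic group, giving the suffix -ol.
Choose the numbering such that numbering from this end puts the hydroxyl group at C-1 rather than C-9.
With this numbering: the hydroxyl at C-1; a bromo group at C-8; a fluoro group at C-6.
The substituents are ordered alphabetically, ignoring any di-/tri- multipliers.
The name is 8-bromo-6-fluorononan-1-ol.

8-bromo-6-fluorononan-1-ol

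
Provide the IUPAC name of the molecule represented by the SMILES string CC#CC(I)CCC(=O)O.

4-iodohept-5-ynoic acid

The longest carbon chain that includes the –COOH group and the multiple bond has 7 carbons, so the parent hydride is heptane.
The principal characteristic group is a carboxylic acid (terminal –COOH), named with the suffix -oic acid.
There is one C≡C triple bond, indicated by the ending -yne.
Number the chain so that the carboxylic acid carbon is C-1 by definition.
That gives the triple bond between C-5 and C-6; an iodo group at C-4.
Putting it together: 4-iodohept-5-ynoic acid.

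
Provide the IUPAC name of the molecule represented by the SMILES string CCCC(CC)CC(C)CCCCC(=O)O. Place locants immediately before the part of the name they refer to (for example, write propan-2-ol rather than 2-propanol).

8-ethyl-6-methylundecanoic acid

The longest chain bearing the –COOH group is 11 carbons long (undecane).
A carboxylic acid (terminal –COOH) is the principal characteristic group, giving the suffix -oic acid.
Number the chain so that the carboxylic acid carbon is C-1 by definition.
With this numbering: an ethyl group at C-8; a methyl group at C-6.
Substituent prefixes are cited in alphabetical order (multiplying prefixes like di-/tri- are ignored for ordering).
Assembling the pieces gives 8-ethyl-6-methylundecanoic acid.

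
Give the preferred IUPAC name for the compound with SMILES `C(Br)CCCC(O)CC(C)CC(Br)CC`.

The longest chain bearing the –OH group is 11 carbons long (undecane).
The highest-priority functional group is an alcohol (–OH), so the name ends in -ol.
The numbering direction is chosen so that numbering from this end puts the hydroxyl group at C-5 rather than C-7.
That gives the hydroxyl at C-5; bromo groups at C-1 and C-9; a methyl group at C-7.
The substituents are ordered alphabetically, ignoring any di-/tri- multipliers.
The name is 1,9-dibromo-7-methylundecan-5-ol.

1,9-dibromo-7-methylundecan-5-ol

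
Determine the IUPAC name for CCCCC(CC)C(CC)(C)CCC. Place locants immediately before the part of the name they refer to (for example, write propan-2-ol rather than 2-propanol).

4,5-diethyl-4-methylnonane

The longest carbon chain is 9 atoms: the parent is nonane.
Choose the numbering such that the substituent locant set {4,4,5} is lower than {5,6,6} at the first point of difference.
With this numbering: ethyl groups at C-4 and C-5; a methyl group at C-4.
Prefixes are listed alphabetically: ethyl, methyl.
The name is 4,5-diethyl-4-methylnonane.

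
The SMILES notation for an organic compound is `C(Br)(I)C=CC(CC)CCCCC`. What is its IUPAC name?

1-bromo-4-ethyl-1-iodonon-2-ene

The longest chain bearing the multiple bond is 9 carbons long (nonane).
A C=C double bond in the chain gives the infix -ene-.
The numbering direction is chosen so that numbering from this end puts the double bond at C-2 rather than C-7.
That gives the double bond between C-2 and C-3; a bromo group at C-1; an ethyl group at C-4; an iodo group at C-1.
Substituent prefixes are cited in alphabetical order (multiplying prefixes like di-/tri- are ignored for ordering).
Assembling the pieces gives 1-bromo-4-ethyl-1-iodonon-2-ene.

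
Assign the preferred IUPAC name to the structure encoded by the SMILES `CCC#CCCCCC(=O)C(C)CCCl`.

1-chloro-3-methyldodec-9-yn-4-one

Counting along the main chain through the carbonyl and the multiple bond gives 12 carbons: the parent is dodecane.
A ketone (C=O on an internal carbon) is the principal characteristic group, giving the suffix -one.
A C≡C triple bond in the chain gives the infix -yne-.
Choose the numbering such that numbering from this end puts the carbonyl group at C-4 rather than C-9.
With this numbering: the carbonyl at C-4; the triple bond between C-9 and C-10; a chloro group at C-1; a methyl group at C-3.
Substituent prefixes are cited in alphabetical order (multiplying prefixes like di-/tri- are ignored for ordering).
The name is 1-chloro-3-methyldodec-9-yn-4-one.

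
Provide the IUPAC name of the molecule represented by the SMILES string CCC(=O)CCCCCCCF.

10-fluorodecan-3-one

The longest carbon chain that includes the carbonyl has 10 carbons, so the parent hydride is decane.
The principal characteristic group is a ketone (C=O on an internal carbon), named with the suffix -one.
Choose the numbering such that numbering from this end puts the carbonyl group at C-3 rather than C-8.
With this numbering: the carbonyl at C-3; a fluoro group at C-10.
Assembling the pieces gives 10-fluorodecan-3-one.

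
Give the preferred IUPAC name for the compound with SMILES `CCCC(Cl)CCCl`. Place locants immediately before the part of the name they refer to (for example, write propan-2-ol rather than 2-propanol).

1,3-dichlorohexane

The parent chain contains 6 carbons (hexane).
Choose the numbering such that the substituent locant set {1,3} is lower than {4,6} at the first point of difference.
With this numbering: chloro groups at C-1 and C-3.
Assembling the pieces gives 1,3-dichlorohexane.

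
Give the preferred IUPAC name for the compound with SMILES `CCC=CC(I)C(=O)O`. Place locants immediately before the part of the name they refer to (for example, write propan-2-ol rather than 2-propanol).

Counting along the main chain through the –COOH group and the multiple bond gives 6 carbons: the parent is hexane.
The highest-priority functional group is a carboxylic acid (terminal –COOH), so the name ends in -oic acid.
A C=C double bond in the chain gives the infix -ene-.
Number the chain so that the carboxylic acid carbon is C-1 by definition.
That gives the double bond between C-3 and C-4; an iodo group at C-2.
The name is 2-iodohex-3-enoic acid.

2-iodohex-3-enoic acid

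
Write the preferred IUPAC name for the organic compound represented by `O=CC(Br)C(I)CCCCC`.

2-bromo-3-iodooctanal

The longest carbon chain that includes the –CHO group has 8 carbons, so the parent hydride is octane.
The highest-priority functional group is an aldehyde (terminal –CHO), so the name ends in -al.
Choose the numbering such that the aldehyde carbon is C-1 by definition.
With this numbering: a bromo group at C-2; an iodo group at C-3.
The substituents are ordered alphabetically, ignoring any di-/tri- multipliers.
The name is 2-bromo-3-iodooctanal.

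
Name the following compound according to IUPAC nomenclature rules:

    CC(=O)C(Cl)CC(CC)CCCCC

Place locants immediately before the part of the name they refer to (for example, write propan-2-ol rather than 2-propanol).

The longest chain bearing the carbonyl is 10 carbons long (decane).
The principal characteristic group is a ketone (C=O on an internal carbon), named with the suffix -one.
Number the chain so that numbering from this end puts the carbonyl group at C-2 rather than C-9.
This places the carbonyl at C-2; a chloro group at C-3; an ethyl group at C-5.
Substituent prefixes are cited in alphabetical order (multiplying prefixes like di-/tri- are ignored for ordering).
Putting it together: 3-chloro-5-ethyldecan-2-one.

3-chloro-5-ethyldecan-2-one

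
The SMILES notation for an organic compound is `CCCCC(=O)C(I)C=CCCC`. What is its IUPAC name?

Counting along the main chain through the carbonyl and the multiple bond gives 11 carbons: the parent is undecane.
The highest-priority functional group is a ketone (C=O on an internal carbon), so the name ends in -one.
The chain contains a C=C double bond, so the unsaturation ending is -ene.
Choose the numbering such that numbering from this end puts the carbonyl group at C-5 rather than C-7.
With this numbering: the carbonyl at C-5; the double bond between C-7 and C-8; an iodo group at C-6.
The name is 6-iodoundec-7-en-5-one.

6-iodoundec-7-en-5-one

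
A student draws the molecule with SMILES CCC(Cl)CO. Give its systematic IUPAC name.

2-chlorobutan-1-ol

Counting along the main chain through the –OH group gives 4 carbons: the parent is butane.
The principal characteristic group is an alcohol (–OH), named with the suffix -ol.
Choose the numbering such that numbering from this end puts the hydroxyl group at C-1 rather than C-4.
With this numbering: the hydroxyl at C-1; a chloro group at C-2.
Putting it together: 2-chlorobutan-1-ol.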